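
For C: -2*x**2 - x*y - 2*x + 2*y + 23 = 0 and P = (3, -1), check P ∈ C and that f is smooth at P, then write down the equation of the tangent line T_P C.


Tangent line at P: -13*x - y + 38 = 0.

Step 1: f(3, -1) = 0, so P lies on C.
Step 2: partial derivatives
  f_x(x, y) = -4*x - y - 2, f_y(x, y) = 2 - x.
  f_x(P) = -13, f_y(P) = -1 (gradient nonzero, so P is smooth).
Step 3: tangent line at P: -13·(x − 3) + -1·(y − -1) = 0.
Expanding: -13*x - y + 38 = 0.


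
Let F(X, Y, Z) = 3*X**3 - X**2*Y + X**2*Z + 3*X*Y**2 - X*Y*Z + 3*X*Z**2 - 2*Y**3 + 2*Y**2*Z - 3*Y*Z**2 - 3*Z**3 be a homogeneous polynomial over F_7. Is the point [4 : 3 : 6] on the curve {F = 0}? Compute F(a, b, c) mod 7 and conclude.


F(4,3,6) ≡ 0 (mod 7); P is on the curve.

Evaluate F(4, 3, 6) term-by-term (mod 7).
  3*X**3 ↦ 3·64·1·1 = 192
  -X**2*Y ↦ -1·16·3·1 = -48
  X**2*Z ↦ 1·16·1·6 = 96
  3*X*Y**2 ↦ 3·4·9·1 = 108
  -X*Y*Z ↦ -1·4·3·6 = -72
  3*X*Z**2 ↦ 3·4·1·36 = 432
  -2*Y**3 ↦ -2·1·27·1 = -54
  2*Y**2*Z ↦ 2·1·9·6 = 108
  -3*Y*Z**2 ↦ -3·1·3·36 = -324
  -3*Z**3 ↦ -3·1·1·216 = -648
Sum: F(4, 3, 6) = (192) + (-48) + (96) + (108) + (-72) + (432) + (-54) + (108) + (-324) + (-648) = -210.
Reducing mod 7: -210 ≡ 0 (mod 7).
Since F(a, b, c) ≡ 0 (mod 7), P lies on the curve.


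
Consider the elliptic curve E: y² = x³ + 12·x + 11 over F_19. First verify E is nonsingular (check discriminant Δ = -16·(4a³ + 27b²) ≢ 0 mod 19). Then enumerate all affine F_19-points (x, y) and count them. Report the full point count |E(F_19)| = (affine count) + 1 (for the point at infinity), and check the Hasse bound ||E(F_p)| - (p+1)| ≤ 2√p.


Affine points = {(0, 7), (0, 12), (1, 9), (1, 10), (2, 9), (2, 10), (3, 6), (3, 13), (4, 3), (4, 16), (5, 5), (5, 14), (7, 1), (7, 18), (8, 7), (8, 12), (11, 7), (11, 12), (14, 4), (14, 15), (16, 9), (16, 10), (17, 6), (17, 13), (18, 6), (18, 13)}; affine count = 26; |E(F_19)| = 27.

Discriminant check: Δ ∝ 4a³ + 27b² = 4·12³ + 27·11² = 4·1728 + 27·121 ≡ 14 (mod 19). Nonzero ⇒ E is nonsingular.
For each x ∈ F_19, compute rhs = x³ + 12·x + 11 mod 19, then count y ∈ F_19 with y² ≡ rhs.
  x = 0: rhs = 11, matching y values: 7, 12 (2 points).
  x = 1: rhs = 5, matching y values: 9, 10 (2 points).
  x = 2: rhs = 5, matching y values: 9, 10 (2 points).
  x = 3: rhs = 17, matching y values: 6, 13 (2 points).
  x = 4: rhs = 9, matching y values: 3, 16 (2 points).
  x = 5: rhs = 6, matching y values: 5, 14 (2 points).
  x = 6: rhs = 14, matching y values: none (0 points).
  x = 7: rhs = 1, matching y values: 1, 18 (2 points).
  x = 8: rhs = 11, matching y values: 7, 12 (2 points).
  x = 9: rhs = 12, matching y values: none (0 points).
  x = 10: rhs = 10, matching y values: none (0 points).
  x = 11: rhs = 11, matching y values: 7, 12 (2 points).
  x = 12: rhs = 2, matching y values: none (0 points).
  x = 13: rhs = 8, matching y values: none (0 points).
  x = 14: rhs = 16, matching y values: 4, 15 (2 points).
  x = 15: rhs = 13, matching y values: none (0 points).
  x = 16: rhs = 5, matching y values: 9, 10 (2 points).
  x = 17: rhs = 17, matching y values: 6, 13 (2 points).
  x = 18: rhs = 17, matching y values: 6, 13 (2 points).
Total affine count: 26.
Full point count |E(F_19)| = 26 + 1 = 27.
Hasse bound: |27 − (19+1)| = |7| = 7 ≤ 2√19 ≈ 8.7178 ✓.


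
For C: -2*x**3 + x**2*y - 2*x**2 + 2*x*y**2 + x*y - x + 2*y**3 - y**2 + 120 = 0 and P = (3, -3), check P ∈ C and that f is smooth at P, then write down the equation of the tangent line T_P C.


Tangent line at P: -70*x + 36*y + 318 = 0.

Step 1: f(3, -3) = 0, so P lies on C.
Step 2: partial derivatives
  f_x(x, y) = -6*x**2 + 2*x*y - 4*x + 2*y**2 + y - 1, f_y(x, y) = x**2 + 4*x*y + x + 6*y**2 - 2*y.
  f_x(P) = -70, f_y(P) = 36 (gradient nonzero, so P is smooth).
Step 3: tangent line at P: -70·(x − 3) + 36·(y − -3) = 0.
Expanding: -70*x + 36*y + 318 = 0.


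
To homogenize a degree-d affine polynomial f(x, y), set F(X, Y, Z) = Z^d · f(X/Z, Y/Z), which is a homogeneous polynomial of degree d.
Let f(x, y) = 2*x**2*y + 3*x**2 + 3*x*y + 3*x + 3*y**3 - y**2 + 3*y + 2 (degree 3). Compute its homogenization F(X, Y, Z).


F(X, Y, Z) = 2*X**2*Y + 3*X**2*Z + 3*X*Y*Z + 3*X*Z**2 + 3*Y**3 - Y**2*Z + 3*Y*Z**2 + 2*Z**3

deg(f) = 3.
Substitute x = X/Z, y = Y/Z into f, then multiply by Z^3.
  monomial 2·x^2·y^1 ↦ 2·X^2·Y^1·Z^0.
  monomial 3·x^2·y^0 ↦ 3·X^2·Y^0·Z^1.
  monomial 3·x^1·y^1 ↦ 3·X^1·Y^1·Z^1.
  monomial 3·x^1·y^0 ↦ 3·X^1·Y^0·Z^2.
  monomial 3·x^0·y^3 ↦ 3·X^0·Y^3·Z^0.
  monomial -1·x^0·y^2 ↦ -1·X^0·Y^2·Z^1.
  monomial 3·x^0·y^1 ↦ 3·X^0·Y^1·Z^2.
  monomial 2·x^0·y^0 ↦ 2·X^0·Y^0·Z^3.
Collecting: F(X, Y, Z) = 2*X**2*Y + 3*X**2*Z + 3*X*Y*Z + 3*X*Z**2 + 3*Y**3 - Y**2*Z + 3*Y*Z**2 + 2*Z**3.


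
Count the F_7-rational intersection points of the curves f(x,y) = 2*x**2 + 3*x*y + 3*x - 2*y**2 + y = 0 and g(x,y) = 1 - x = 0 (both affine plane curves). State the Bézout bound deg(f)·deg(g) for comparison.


Common zeros: {(1, 1)}; count = 1; Bézout bound = 2.

deg(f) = 2, deg(g) = 1, so Bézout bound = 2.
Scan x ∈ F_7. For each x, list the y ∈ F_7 with f(x, y) ≡ 0 and those with g(x, y) ≡ 0 (mod 7); the common zeros in that column are the intersection.
  x = 0: f ≡ 0 at y ∈ {0, 4}; g ≡ 0 at y ∈ ∅; common: ∅.
  x = 1: f ≡ 0 at y ∈ {1}; g ≡ 0 at y ∈ {0, 1, 2, 3, 4, 5, 6}; common: {1}.
  x = 2: f ≡ 0 at y ∈ {0}; g ≡ 0 at y ∈ ∅; common: ∅.
  x = 3: f ≡ 0 at y ∈ {1, 4}; g ≡ 0 at y ∈ ∅; common: ∅.
  x = 4: f ≡ 0 at y ∈ ∅; g ≡ 0 at y ∈ ∅; common: ∅.
  x = 5: f ≡ 0 at y ∈ ∅; g ≡ 0 at y ∈ ∅; common: ∅.
  x = 6: f ≡ 0 at y ∈ ∅; g ≡ 0 at y ∈ ∅; common: ∅.
Collecting: common zeros = {(1, 1)}, so the count is 1.
Comparison with the Bézout bound: 1 ≤ 2 = deg(f)·deg(g), as expected for curves with no common component (the affine F_7-count falls short of the bound because intersections may lie at infinity, over extension fields, or carry multiplicity).


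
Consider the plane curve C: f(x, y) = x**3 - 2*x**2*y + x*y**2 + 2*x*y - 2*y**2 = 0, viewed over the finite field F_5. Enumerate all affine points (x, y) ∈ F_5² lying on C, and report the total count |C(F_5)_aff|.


Affine F_5-points: {(0, 0), (1, 1), (1, 4), (2, 2), (3, 3), (3, 4), (4, 3), (4, 4)}; count = 8.

For each of the 25 pairs (x, y) ∈ F_5², evaluate f(x, y) mod 5. Record the zeros.
  x = 0: [0↦0, 1↦3, 2↦2, 3↦2, 4↦3]  zeros at y ∈ {0}
  x = 1: [0↦1, 1↦0, 2↦2, 3↦2, 4↦0]  zeros at y ∈ {1, 4}
  x = 2: [0↦3, 1↦4, 2↦0, 3↦1, 4↦2]  zeros at y ∈ {2}
  x = 3: [0↦2, 1↦1, 2↦2, 3↦0, 4↦0]  zeros at y ∈ {3, 4}
  x = 4: [0↦4, 1↦2, 2↦4, 3↦0, 4↦0]  zeros at y ∈ {3, 4}
Collecting zeros: affine points = {(0, 0), (1, 1), (1, 4), (2, 2), (3, 3), (3, 4), (4, 3), (4, 4)}.
Total count |C(F_5)_aff| = 8.


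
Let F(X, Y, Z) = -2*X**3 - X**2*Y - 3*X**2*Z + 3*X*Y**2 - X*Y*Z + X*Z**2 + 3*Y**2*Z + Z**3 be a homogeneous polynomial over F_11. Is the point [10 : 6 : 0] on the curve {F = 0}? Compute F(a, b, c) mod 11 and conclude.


F(10,6,0) ≡ 9 (mod 11); P is NOT on the curve.

Evaluate F(10, 6, 0) term-by-term (mod 11).
  -2*X**3 ↦ -2·1000·1·1 = -2000
  -X**2*Y ↦ -1·100·6·1 = -600
  -3*X**2*Z ↦ -3·100·1·0 = 0
  3*X*Y**2 ↦ 3·10·36·1 = 1080
  -X*Y*Z ↦ -1·10·6·0 = 0
  X*Z**2 ↦ 1·10·1·0 = 0
  3*Y**2*Z ↦ 3·1·36·0 = 0
  Z**3 ↦ 1·1·1·0 = 0
Sum: F(10, 6, 0) = (-2000) + (-600) + (0) + (1080) + (0) + (0) + (0) + (0) = -1520.
Reducing mod 11: -1520 ≡ 9 (mod 11).
Since F(a, b, c) ≡ 9 ≠ 0 (mod 11), P does NOT lie on the curve.


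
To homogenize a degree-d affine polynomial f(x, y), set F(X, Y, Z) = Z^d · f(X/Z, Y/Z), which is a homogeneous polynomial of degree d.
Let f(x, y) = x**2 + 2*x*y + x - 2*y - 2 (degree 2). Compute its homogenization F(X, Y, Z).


F(X, Y, Z) = X**2 + 2*X*Y + X*Z - 2*Y*Z - 2*Z**2

deg(f) = 2.
Substitute x = X/Z, y = Y/Z into f, then multiply by Z^2.
  monomial 1·x^2·y^0 ↦ 1·X^2·Y^0·Z^0.
  monomial 2·x^1·y^1 ↦ 2·X^1·Y^1·Z^0.
  monomial 1·x^1·y^0 ↦ 1·X^1·Y^0·Z^1.
  monomial -2·x^0·y^1 ↦ -2·X^0·Y^1·Z^1.
  monomial -2·x^0·y^0 ↦ -2·X^0·Y^0·Z^2.
Collecting: F(X, Y, Z) = X**2 + 2*X*Y + X*Z - 2*Y*Z - 2*Z**2.


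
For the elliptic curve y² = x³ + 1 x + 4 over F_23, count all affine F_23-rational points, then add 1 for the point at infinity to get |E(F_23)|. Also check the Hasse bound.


Affine points = {(0, 2), (0, 21), (1, 11), (1, 12), (4, 7), (4, 16), (7, 3), (7, 20), (8, 8), (8, 15), (9, 11), (9, 12), (10, 5), (10, 18), (11, 9), (11, 14), (13, 11), (13, 12), (14, 5), (14, 18), (15, 6), (15, 17), (17, 9), (17, 14), (18, 9), (18, 14), (22, 5), (22, 18)}; affine count = 28; |E(F_23)| = 29.

Discriminant check: Δ ∝ 4a³ + 27b² = 4·1³ + 27·4² = 4·1 + 27·16 ≡ 22 (mod 23). Nonzero ⇒ E is nonsingular.
For each x ∈ F_23, compute rhs = x³ + 1·x + 4 mod 23, then count y ∈ F_23 with y² ≡ rhs.
  x = 0: rhs = 4, matching y values: 2, 21 (2 points).
  x = 1: rhs = 6, matching y values: 11, 12 (2 points).
  x = 2: rhs = 14, matching y values: none (0 points).
  x = 3: rhs = 11, matching y values: none (0 points).
  x = 4: rhs = 3, matching y values: 7, 16 (2 points).
  x = 5: rhs = 19, matching y values: none (0 points).
  x = 6: rhs = 19, matching y values: none (0 points).
  x = 7: rhs = 9, matching y values: 3, 20 (2 points).
  x = 8: rhs = 18, matching y values: 8, 15 (2 points).
  x = 9: rhs = 6, matching y values: 11, 12 (2 points).
  x = 10: rhs = 2, matching y values: 5, 18 (2 points).
  x = 11: rhs = 12, matching y values: 9, 14 (2 points).
  x = 12: rhs = 19, matching y values: none (0 points).
  x = 13: rhs = 6, matching y values: 11, 12 (2 points).
  x = 14: rhs = 2, matching y values: 5, 18 (2 points).
  x = 15: rhs = 13, matching y values: 6, 17 (2 points).
  x = 16: rhs = 22, matching y values: none (0 points).
  x = 17: rhs = 12, matching y values: 9, 14 (2 points).
  x = 18: rhs = 12, matching y values: 9, 14 (2 points).
  x = 19: rhs = 5, matching y values: none (0 points).
  x = 20: rhs = 20, matching y values: none (0 points).
  x = 21: rhs = 17, matching y values: none (0 points).
  x = 22: rhs = 2, matching y values: 5, 18 (2 points).
Total affine count: 28.
Full point count |E(F_23)| = 28 + 1 = 29.
Hasse bound: |29 − (23+1)| = |5| = 5 ≤ 2√23 ≈ 9.5917 ✓.


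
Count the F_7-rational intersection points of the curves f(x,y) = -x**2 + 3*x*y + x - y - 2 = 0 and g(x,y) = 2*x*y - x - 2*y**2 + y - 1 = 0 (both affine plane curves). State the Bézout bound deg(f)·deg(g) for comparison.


Common zeros: {(2, 5)}; count = 1; Bézout bound = 4.

deg(f) = 2, deg(g) = 2, so Bézout bound = 4.
Scan x ∈ F_7. For each x, list the y ∈ F_7 with f(x, y) ≡ 0 and those with g(x, y) ≡ 0 (mod 7); the common zeros in that column are the intersection.
  x = 0: f ≡ 0 at y ∈ {5}; g ≡ 0 at y ∈ {2}; common: ∅.
  x = 1: f ≡ 0 at y ∈ {1}; g ≡ 0 at y ∈ {6}; common: ∅.
  x = 2: f ≡ 0 at y ∈ {5}; g ≡ 0 at y ∈ {1, 5}; common: {5}.
  x = 3: f ≡ 0 at y ∈ {1}; g ≡ 0 at y ∈ ∅; common: ∅.
  x = 4: f ≡ 0 at y ∈ {0}; g ≡ 0 at y ∈ ∅; common: ∅.
  x = 5: f ≡ 0 at y ∈ ∅; g ≡ 0 at y ∈ ∅; common: ∅.
  x = 6: f ≡ 0 at y ∈ {6}; g ≡ 0 at y ∈ {0, 3}; common: ∅.
Collecting: common zeros = {(2, 5)}, so the count is 1.
Comparison with the Bézout bound: 1 ≤ 4 = deg(f)·deg(g), as expected for curves with no common component (the affine F_7-count falls short of the bound because intersections may lie at infinity, over extension fields, or carry multiplicity).


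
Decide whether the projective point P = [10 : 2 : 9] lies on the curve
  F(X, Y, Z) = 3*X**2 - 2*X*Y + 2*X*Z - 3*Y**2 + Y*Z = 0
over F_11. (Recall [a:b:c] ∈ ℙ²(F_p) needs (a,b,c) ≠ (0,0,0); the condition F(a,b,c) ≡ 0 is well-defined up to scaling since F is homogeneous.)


F(10,2,9) ≡ 6 (mod 11); P is NOT on the curve.

Evaluate F(10, 2, 9) term-by-term (mod 11).
  3*X**2 ↦ 3·100·1·1 = 300
  -2*X*Y ↦ -2·10·2·1 = -40
  2*X*Z ↦ 2·10·1·9 = 180
  -3*Y**2 ↦ -3·1·4·1 = -12
  Y*Z ↦ 1·1·2·9 = 18
Sum: F(10, 2, 9) = (300) + (-40) + (180) + (-12) + (18) = 446.
Reducing mod 11: 446 ≡ 6 (mod 11).
Since F(a, b, c) ≡ 6 ≠ 0 (mod 11), P does NOT lie on the curve.


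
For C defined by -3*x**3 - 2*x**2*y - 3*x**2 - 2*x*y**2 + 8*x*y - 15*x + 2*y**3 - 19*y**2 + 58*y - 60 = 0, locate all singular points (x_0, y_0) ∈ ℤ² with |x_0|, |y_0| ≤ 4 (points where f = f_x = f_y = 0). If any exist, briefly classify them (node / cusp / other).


Singular points: {(-1, 3)}; classification: cusp.

Compute partial derivatives:
  f_x = -9*x**2 - 4*x*y - 6*x - 2*y**2 + 8*y - 15.
  f_y = -2*x**2 - 4*x*y + 8*x + 6*y**2 - 38*y + 58.
Scan x_0 ∈ {−4, ..., 4}. For each x_0, f_y(x_0, y) is a polynomial in y; find its integer roots y ∈ {−4, ..., 4}, then test f_x and f at those candidates.
  x = -4: f_y(-4, y) = 6*y**2 - 22*y - 6; no integer root y with |y| ≤ 4.
  x = -3: f_y(-3, y) = 6*y**2 - 26*y + 16; no integer root y with |y| ≤ 4.
  x = -2: f_y(-2, y) = 6*y**2 - 30*y + 34; no integer root y with |y| ≤ 4.
  x = -1: f_y(-1, y) = 6*y**2 - 34*y + 48; vanishes at y ∈ {3}. (-1, 3): f_x = 0, f = 0 — SINGULAR.
  x = 0: f_y(0, y) = 6*y**2 - 38*y + 58; no integer root y with |y| ≤ 4.
  x = 1: f_y(1, y) = 6*y**2 - 42*y + 64; no integer root y with |y| ≤ 4.
  x = 2: f_y(2, y) = 6*y**2 - 46*y + 66; no integer root y with |y| ≤ 4.
  x = 3: f_y(3, y) = 6*y**2 - 50*y + 64; no integer root y with |y| ≤ 4.
  x = 4: f_y(4, y) = 6*y**2 - 54*y + 58; no integer root y with |y| ≤ 4.
Only singular point on the grid: (-1, 3).
Classify: substitute x = -1 + u, y = 3 + v and expand: f = -3*u**3 - 2*u**2*v - 2*u*v**2 + 2*v**3 + v**2.
No constant or linear terms (consistent with a singular point). Quadratic part: v**2. Cubic part: -3*u**3 - 2*u**2*v - 2*u*v**2 + 2*v**3.
The quadratic part v**2 is a perfect square, so there is a single (double) tangent line v = 0, i.e. y = 3. Restricting the cubic part to that line (v = 0) leaves -3*u**3 ≠ 0, so f is not divisible by v and the branch is v² ≈ 3*u**3 to lowest order — this is a cusp.
Classification: cusp.


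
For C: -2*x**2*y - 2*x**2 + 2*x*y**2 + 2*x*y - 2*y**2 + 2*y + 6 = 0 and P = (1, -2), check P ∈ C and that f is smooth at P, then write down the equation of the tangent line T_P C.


Tangent line at P: 8*x + 2*y - 4 = 0.

Step 1: f(1, -2) = 0, so P lies on C.
Step 2: partial derivatives
  f_x(x, y) = -4*x*y - 4*x + 2*y**2 + 2*y, f_y(x, y) = -2*x**2 + 4*x*y + 2*x - 4*y + 2.
  f_x(P) = 8, f_y(P) = 2 (gradient nonzero, so P is smooth).
Step 3: tangent line at P: 8·(x − 1) + 2·(y − -2) = 0.
Expanding: 8*x + 2*y - 4 = 0.


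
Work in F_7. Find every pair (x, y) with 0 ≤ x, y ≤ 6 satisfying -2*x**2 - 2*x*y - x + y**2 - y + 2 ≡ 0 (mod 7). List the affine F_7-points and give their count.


Affine F_7-points: {(0, 4), (2, 2), (2, 3), (4, 1), (5, 1), (5, 3), (6, 2), (6, 4)}; count = 8.

For each of the 49 pairs (x, y) ∈ F_7², evaluate f(x, y) mod 7. Record the zeros.
  x = 0: [0↦2, 1↦2, 2↦4, 3↦1, 4↦0, 5↦1, 6↦4]  zeros at y ∈ {4}
  x = 1: [0↦6, 1↦4, 2↦4, 3↦6, 4↦3, 5↦2, 6↦3]  zeros at y ∈ ∅
  x = 2: [0↦6, 1↦2, 2↦0, 3↦0, 4↦2, 5↦6, 6↦5]  zeros at y ∈ {2, 3}
  x = 3: [0↦2, 1↦3, 2↦6, 3↦4, 4↦4, 5↦6, 6↦3]  zeros at y ∈ ∅
  x = 4: [0↦1, 1↦0, 2↦1, 3↦4, 4↦2, 5↦2, 6↦4]  zeros at y ∈ {1}
  x = 5: [0↦3, 1↦0, 2↦6, 3↦0, 4↦3, 5↦1, 6↦1]  zeros at y ∈ {1, 3}
  x = 6: [0↦1, 1↦3, 2↦0, 3↦6, 4↦0, 5↦3, 6↦1]  zeros at y ∈ {2, 4}
Collecting zeros: affine points = {(0, 4), (2, 2), (2, 3), (4, 1), (5, 1), (5, 3), (6, 2), (6, 4)}.
Total count |C(F_7)_aff| = 8.


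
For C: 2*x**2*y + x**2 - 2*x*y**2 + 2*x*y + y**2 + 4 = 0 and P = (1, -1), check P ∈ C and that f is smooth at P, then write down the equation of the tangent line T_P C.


Tangent line at P: -6*x + 6*y + 12 = 0.

Step 1: f(1, -1) = 0, so P lies on C.
Step 2: partial derivatives
  f_x(x, y) = 4*x*y + 2*x - 2*y**2 + 2*y, f_y(x, y) = 2*x**2 - 4*x*y + 2*x + 2*y.
  f_x(P) = -6, f_y(P) = 6 (gradient nonzero, so P is smooth).
Step 3: tangent line at P: -6·(x − 1) + 6·(y − -1) = 0.
Expanding: -6*x + 6*y + 12 = 0.


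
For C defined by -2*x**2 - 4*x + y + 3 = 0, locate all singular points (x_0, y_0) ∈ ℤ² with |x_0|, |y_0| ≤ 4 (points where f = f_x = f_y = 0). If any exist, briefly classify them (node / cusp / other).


No singular points in the scanned grid; C is smooth there.

Compute partial derivatives:
  f_x = -4*x - 4.
  f_y = 1.
f_y = 1 is a nonzero constant, so f_y never vanishes: no point (x, y) can satisfy f = f_x = f_y = 0. In particular no (x, y) ∈ {−4, ..., 4}² is singular; the curve is smooth.


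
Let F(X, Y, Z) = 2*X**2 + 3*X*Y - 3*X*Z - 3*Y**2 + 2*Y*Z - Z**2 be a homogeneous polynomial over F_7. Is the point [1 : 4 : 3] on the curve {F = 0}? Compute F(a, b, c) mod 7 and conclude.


F(1,4,3) ≡ 0 (mod 7); P is on the curve.

Evaluate F(1, 4, 3) term-by-term (mod 7).
  2*X**2 ↦ 2·1·1·1 = 2
  3*X*Y ↦ 3·1·4·1 = 12
  -3*X*Z ↦ -3·1·1·3 = -9
  -3*Y**2 ↦ -3·1·16·1 = -48
  2*Y*Z ↦ 2·1·4·3 = 24
  -Z**2 ↦ -1·1·1·9 = -9
Sum: F(1, 4, 3) = (2) + (12) + (-9) + (-48) + (24) + (-9) = -28.
Reducing mod 7: -28 ≡ 0 (mod 7).
Since F(a, b, c) ≡ 0 (mod 7), P lies on the curve.


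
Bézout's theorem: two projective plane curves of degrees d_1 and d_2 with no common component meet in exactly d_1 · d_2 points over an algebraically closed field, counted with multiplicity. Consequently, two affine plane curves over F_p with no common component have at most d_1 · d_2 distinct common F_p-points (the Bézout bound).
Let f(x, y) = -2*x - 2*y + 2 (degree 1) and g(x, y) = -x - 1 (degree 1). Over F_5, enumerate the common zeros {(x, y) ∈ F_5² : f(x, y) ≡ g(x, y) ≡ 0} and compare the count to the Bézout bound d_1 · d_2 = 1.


Common zeros: {(4, 2)}; count = 1; Bézout bound = 1.

deg(f) = 1, deg(g) = 1, so Bézout bound = 1.
Scan x ∈ F_5. For each x, list the y ∈ F_5 with f(x, y) ≡ 0 and those with g(x, y) ≡ 0 (mod 5); the common zeros in that column are the intersection.
  x = 0: f ≡ 0 at y ∈ {1}; g ≡ 0 at y ∈ ∅; common: ∅.
  x = 1: f ≡ 0 at y ∈ {0}; g ≡ 0 at y ∈ ∅; common: ∅.
  x = 2: f ≡ 0 at y ∈ {4}; g ≡ 0 at y ∈ ∅; common: ∅.
  x = 3: f ≡ 0 at y ∈ {3}; g ≡ 0 at y ∈ ∅; common: ∅.
  x = 4: f ≡ 0 at y ∈ {2}; g ≡ 0 at y ∈ {0, 1, 2, 3, 4}; common: {2}.
Collecting: common zeros = {(4, 2)}, so the count is 1.
Comparison with the Bézout bound: 1 ≤ 1 = deg(f)·deg(g), as expected for curves with no common component (the bound is attained).


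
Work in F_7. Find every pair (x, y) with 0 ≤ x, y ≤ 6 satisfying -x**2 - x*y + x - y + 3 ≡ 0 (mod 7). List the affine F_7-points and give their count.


Affine F_7-points: {(0, 3), (1, 5), (2, 5), (3, 1), (4, 1), (5, 3)}; count = 6.

For each of the 49 pairs (x, y) ∈ F_7², evaluate f(x, y) mod 7. Record the zeros.
  x = 0: [0↦3, 1↦2, 2↦1, 3↦0, 4↦6, 5↦5, 6↦4]  zeros at y ∈ {3}
  x = 1: [0↦3, 1↦1, 2↦6, 3↦4, 4↦2, 5↦0, 6↦5]  zeros at y ∈ {5}
  x = 2: [0↦1, 1↦5, 2↦2, 3↦6, 4↦3, 5↦0, 6↦4]  zeros at y ∈ {5}
  x = 3: [0↦4, 1↦0, 2↦3, 3↦6, 4↦2, 5↦5, 6↦1]  zeros at y ∈ {1}
  x = 4: [0↦5, 1↦0, 2↦2, 3↦4, 4↦6, 5↦1, 6↦3]  zeros at y ∈ {1}
  x = 5: [0↦4, 1↦5, 2↦6, 3↦0, 4↦1, 5↦2, 6↦3]  zeros at y ∈ {3}
  x = 6: [0↦1, 1↦1, 2↦1, 3↦1, 4↦1, 5↦1, 6↦1]  zeros at y ∈ ∅
Collecting zeros: affine points = {(0, 3), (1, 5), (2, 5), (3, 1), (4, 1), (5, 3)}.
Total count |C(F_7)_aff| = 6.


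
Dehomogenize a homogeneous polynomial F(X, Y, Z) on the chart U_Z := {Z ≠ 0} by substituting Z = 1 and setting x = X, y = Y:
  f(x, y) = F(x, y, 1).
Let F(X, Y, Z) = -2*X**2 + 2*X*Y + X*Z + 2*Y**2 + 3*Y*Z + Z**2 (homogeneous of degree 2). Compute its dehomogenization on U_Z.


f(x, y) = -2*x**2 + 2*x*y + x + 2*y**2 + 3*y + 1

On U_Z we set Z = 1. Each monomial c·X^i·Y^j·Z^k in F becomes c·x^i·y^j·1^k = c·x^i·y^j.
Substituting Z = 1: F(X, Y, 1) = -2*x**2 + 2*x*y + x + 2*y**2 + 3*y + 1.
Note: deg(f) ≤ deg(F) = 2; strict inequality happens when F is divisible by Z (lost terms).


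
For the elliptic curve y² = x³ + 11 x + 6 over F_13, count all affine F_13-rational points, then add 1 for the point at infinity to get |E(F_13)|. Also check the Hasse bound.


Affine points = {(2, 6), (2, 7), (3, 1), (3, 12), (4, 6), (4, 7), (5, 2), (5, 11), (7, 6), (7, 7)}; affine count = 10; |E(F_13)| = 11.

Discriminant check: Δ ∝ 4a³ + 27b² = 4·11³ + 27·6² = 4·1331 + 27·36 ≡ 4 (mod 13). Nonzero ⇒ E is nonsingular.
For each x ∈ F_13, compute rhs = x³ + 11·x + 6 mod 13, then count y ∈ F_13 with y² ≡ rhs.
  x = 0: rhs = 6, matching y values: none (0 points).
  x = 1: rhs = 5, matching y values: none (0 points).
  x = 2: rhs = 10, matching y values: 6, 7 (2 points).
  x = 3: rhs = 1, matching y values: 1, 12 (2 points).
  x = 4: rhs = 10, matching y values: 6, 7 (2 points).
  x = 5: rhs = 4, matching y values: 2, 11 (2 points).
  x = 6: rhs = 2, matching y values: none (0 points).
  x = 7: rhs = 10, matching y values: 6, 7 (2 points).
  x = 8: rhs = 8, matching y values: none (0 points).
  x = 9: rhs = 2, matching y values: none (0 points).
  x = 10: rhs = 11, matching y values: none (0 points).
  x = 11: rhs = 2, matching y values: none (0 points).
  x = 12: rhs = 7, matching y values: none (0 points).
Total affine count: 10.
Full point count |E(F_13)| = 10 + 1 = 11.
Hasse bound: |11 − (13+1)| = |-3| = 3 ≤ 2√13 ≈ 7.2111 ✓.


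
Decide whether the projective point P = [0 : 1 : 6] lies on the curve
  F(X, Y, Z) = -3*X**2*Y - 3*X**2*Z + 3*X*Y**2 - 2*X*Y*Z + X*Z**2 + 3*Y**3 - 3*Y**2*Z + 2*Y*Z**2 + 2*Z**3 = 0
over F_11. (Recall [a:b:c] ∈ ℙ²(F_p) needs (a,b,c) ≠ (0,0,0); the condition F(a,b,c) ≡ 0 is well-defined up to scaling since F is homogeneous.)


F(0,1,6) ≡ 5 (mod 11); P is NOT on the curve.

Evaluate F(0, 1, 6) term-by-term (mod 11).
  -3*X**2*Y ↦ -3·0·1·1 = 0
  -3*X**2*Z ↦ -3·0·1·6 = 0
  3*X*Y**2 ↦ 3·0·1·1 = 0
  -2*X*Y*Z ↦ -2·0·1·6 = 0
  X*Z**2 ↦ 1·0·1·36 = 0
  3*Y**3 ↦ 3·1·1·1 = 3
  -3*Y**2*Z ↦ -3·1·1·6 = -18
  2*Y*Z**2 ↦ 2·1·1·36 = 72
  2*Z**3 ↦ 2·1·1·216 = 432
Sum: F(0, 1, 6) = (0) + (0) + (0) + (0) + (0) + (3) + (-18) + (72) + (432) = 489.
Reducing mod 11: 489 ≡ 5 (mod 11).
Since F(a, b, c) ≡ 5 ≠ 0 (mod 11), P does NOT lie on the curve.


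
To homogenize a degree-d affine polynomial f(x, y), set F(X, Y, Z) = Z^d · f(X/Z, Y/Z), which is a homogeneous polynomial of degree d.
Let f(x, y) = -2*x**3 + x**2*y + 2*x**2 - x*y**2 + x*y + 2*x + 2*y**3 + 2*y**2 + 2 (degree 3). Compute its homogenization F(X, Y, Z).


F(X, Y, Z) = -2*X**3 + X**2*Y + 2*X**2*Z - X*Y**2 + X*Y*Z + 2*X*Z**2 + 2*Y**3 + 2*Y**2*Z + 2*Z**3

deg(f) = 3.
Substitute x = X/Z, y = Y/Z into f, then multiply by Z^3.
  monomial -2·x^3·y^0 ↦ -2·X^3·Y^0·Z^0.
  monomial 1·x^2·y^1 ↦ 1·X^2·Y^1·Z^0.
  monomial 2·x^2·y^0 ↦ 2·X^2·Y^0·Z^1.
  monomial -1·x^1·y^2 ↦ -1·X^1·Y^2·Z^0.
  monomial 1·x^1·y^1 ↦ 1·X^1·Y^1·Z^1.
  monomial 2·x^1·y^0 ↦ 2·X^1·Y^0·Z^2.
  monomial 2·x^0·y^3 ↦ 2·X^0·Y^3·Z^0.
  monomial 2·x^0·y^2 ↦ 2·X^0·Y^2·Z^1.
  monomial 2·x^0·y^0 ↦ 2·X^0·Y^0·Z^3.
Collecting: F(X, Y, Z) = -2*X**3 + X**2*Y + 2*X**2*Z - X*Y**2 + X*Y*Z + 2*X*Z**2 + 2*Y**3 + 2*Y**2*Z + 2*Z**3.


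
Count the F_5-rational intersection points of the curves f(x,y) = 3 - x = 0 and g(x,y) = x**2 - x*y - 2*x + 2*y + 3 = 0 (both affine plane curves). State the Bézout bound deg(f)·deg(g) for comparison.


Common zeros: {(3, 1)}; count = 1; Bézout bound = 2.

deg(f) = 1, deg(g) = 2, so Bézout bound = 2.
Scan x ∈ F_5. For each x, list the y ∈ F_5 with f(x, y) ≡ 0 and those with g(x, y) ≡ 0 (mod 5); the common zeros in that column are the intersection.
  x = 0: f ≡ 0 at y ∈ ∅; g ≡ 0 at y ∈ {1}; common: ∅.
  x = 1: f ≡ 0 at y ∈ ∅; g ≡ 0 at y ∈ {3}; common: ∅.
  x = 2: f ≡ 0 at y ∈ ∅; g ≡ 0 at y ∈ ∅; common: ∅.
  x = 3: f ≡ 0 at y ∈ {0, 1, 2, 3, 4}; g ≡ 0 at y ∈ {1}; common: {1}.
  x = 4: f ≡ 0 at y ∈ ∅; g ≡ 0 at y ∈ {3}; common: ∅.
Collecting: common zeros = {(3, 1)}, so the count is 1.
Comparison with the Bézout bound: 1 ≤ 2 = deg(f)·deg(g), as expected for curves with no common component (the affine F_5-count falls short of the bound because intersections may lie at infinity, over extension fields, or carry multiplicity).


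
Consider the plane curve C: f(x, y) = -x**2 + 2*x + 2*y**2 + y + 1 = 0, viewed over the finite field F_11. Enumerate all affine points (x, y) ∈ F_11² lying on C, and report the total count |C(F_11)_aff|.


Affine F_11-points: {(0, 2), (0, 3), (2, 2), (2, 3), (5, 1), (5, 4), (6, 6), (6, 10), (7, 6), (7, 10), (8, 1), (8, 4)}; count = 12.

For each of the 121 pairs (x, y) ∈ F_11², evaluate f(x, y) mod 11. Record the zeros.
  x = 0: [0↦1, 1↦4, 2↦0, 3↦0, 4↦4, 5↦1, 6↦2, 7↦7, 8↦5, 9↦7, 10↦2]  zeros at y ∈ {2, 3}
  x = 1: [0↦2, 1↦5, 2↦1, 3↦1, 4↦5, 5↦2, 6↦3, 7↦8, 8↦6, 9↦8, 10↦3]  zeros at y ∈ ∅
  x = 2: [0↦1, 1↦4, 2↦0, 3↦0, 4↦4, 5↦1, 6↦2, 7↦7, 8↦5, 9↦7, 10↦2]  zeros at y ∈ {2, 3}
  x = 3: [0↦9, 1↦1, 2↦8, 3↦8, 4↦1, 5↦9, 6↦10, 7↦4, 8↦2, 9↦4, 10↦10]  zeros at y ∈ ∅
  x = 4: [0↦4, 1↦7, 2↦3, 3↦3, 4↦7, 5↦4, 6↦5, 7↦10, 8↦8, 9↦10, 10↦5]  zeros at y ∈ ∅
  x = 5: [0↦8, 1↦0, 2↦7, 3↦7, 4↦0, 5↦8, 6↦9, 7↦3, 8↦1, 9↦3, 10↦9]  zeros at y ∈ {1, 4}
  x = 6: [0↦10, 1↦2, 2↦9, 3↦9, 4↦2, 5↦10, 6↦0, 7↦5, 8↦3, 9↦5, 10↦0]  zeros at y ∈ {6, 10}
  x = 7: [0↦10, 1↦2, 2↦9, 3↦9, 4↦2, 5↦10, 6↦0, 7↦5, 8↦3, 9↦5, 10↦0]  zeros at y ∈ {6, 10}
  x = 8: [0↦8, 1↦0, 2↦7, 3↦7, 4↦0, 5↦8, 6↦9, 7↦3, 8↦1, 9↦3, 10↦9]  zeros at y ∈ {1, 4}
  x = 9: [0↦4, 1↦7, 2↦3, 3↦3, 4↦7, 5↦4, 6↦5, 7↦10, 8↦8, 9↦10, 10↦5]  zeros at y ∈ ∅
  x = 10: [0↦9, 1↦1, 2↦8, 3↦8, 4↦1, 5↦9, 6↦10, 7↦4, 8↦2, 9↦4, 10↦10]  zeros at y ∈ ∅
Collecting zeros: affine points = {(0, 2), (0, 3), (2, 2), (2, 3), (5, 1), (5, 4), (6, 6), (6, 10), (7, 6), (7, 10), (8, 1), (8, 4)}.
Total count |C(F_11)_aff| = 12.


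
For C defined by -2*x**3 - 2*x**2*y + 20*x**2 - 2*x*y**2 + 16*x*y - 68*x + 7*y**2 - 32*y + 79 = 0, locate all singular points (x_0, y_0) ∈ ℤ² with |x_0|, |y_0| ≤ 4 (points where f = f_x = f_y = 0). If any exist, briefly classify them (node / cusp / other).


Singular points: {(3, 1)}; classification: cusp.

Compute partial derivatives:
  f_x = -6*x**2 - 4*x*y + 40*x - 2*y**2 + 16*y - 68.
  f_y = -2*x**2 - 4*x*y + 16*x + 14*y - 32.
Scan x_0 ∈ {−4, ..., 4}. For each x_0, f_y(x_0, y) is a polynomial in y; find its integer roots y ∈ {−4, ..., 4}, then test f_x and f at those candidates.
  x = -4: f_y(-4, y) = 30*y - 128; no integer root y with |y| ≤ 4.
  x = -3: f_y(-3, y) = 26*y - 98; no integer root y with |y| ≤ 4.
  x = -2: f_y(-2, y) = 22*y - 72; no integer root y with |y| ≤ 4.
  x = -1: f_y(-1, y) = 18*y - 50; no integer root y with |y| ≤ 4.
  x = 0: f_y(0, y) = 14*y - 32; no integer root y with |y| ≤ 4.
  x = 1: f_y(1, y) = 10*y - 18; no integer root y with |y| ≤ 4.
  x = 2: f_y(2, y) = 6*y - 8; no integer root y with |y| ≤ 4.
  x = 3: f_y(3, y) = 2*y - 2; vanishes at y ∈ {1}. (3, 1): f_x = 0, f = 0 — SINGULAR.
  x = 4: f_y(4, y) = -2*y; vanishes at y ∈ {0}. (4, 0): f_x = -4 ≠ 0.
Only singular point on the grid: (3, 1).
Classify: substitute x = 3 + u, y = 1 + v and expand: f = -2*u**3 - 2*u**2*v - 2*u*v**2 + v**2.
No constant or linear terms (consistent with a singular point). Quadratic part: v**2. Cubic part: -2*u**3 - 2*u**2*v - 2*u*v**2.
The quadratic part v**2 is a perfect square, so there is a single (double) tangent line v = 0, i.e. y = 1. Restricting the cubic part to that line (v = 0) leaves -2*u**3 ≠ 0, so f is not divisible by v and the branch is v² ≈ 2*u**3 to lowest order — this is a cusp.
Classification: cusp.


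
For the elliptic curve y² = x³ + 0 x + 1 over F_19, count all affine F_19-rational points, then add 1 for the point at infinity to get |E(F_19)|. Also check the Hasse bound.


Affine points = {(0, 1), (0, 18), (2, 3), (2, 16), (3, 3), (3, 16), (8, 0), (12, 0), (14, 3), (14, 16), (18, 0)}; affine count = 11; |E(F_19)| = 12.

Discriminant check: Δ ∝ 4a³ + 27b² = 4·0³ + 27·1² = 4·0 + 27·1 ≡ 8 (mod 19). Nonzero ⇒ E is nonsingular.
For each x ∈ F_19, compute rhs = x³ + 0·x + 1 mod 19, then count y ∈ F_19 with y² ≡ rhs.
  x = 0: rhs = 1, matching y values: 1, 18 (2 points).
  x = 1: rhs = 2, matching y values: none (0 points).
  x = 2: rhs = 9, matching y values: 3, 16 (2 points).
  x = 3: rhs = 9, matching y values: 3, 16 (2 points).
  x = 4: rhs = 8, matching y values: none (0 points).
  x = 5: rhs = 12, matching y values: none (0 points).
  x = 6: rhs = 8, matching y values: none (0 points).
  x = 7: rhs = 2, matching y values: none (0 points).
  x = 8: rhs = 0, matching y values: 0 (1 points).
  x = 9: rhs = 8, matching y values: none (0 points).
  x = 10: rhs = 13, matching y values: none (0 points).
  x = 11: rhs = 2, matching y values: none (0 points).
  x = 12: rhs = 0, matching y values: 0 (1 points).
  x = 13: rhs = 13, matching y values: none (0 points).
  x = 14: rhs = 9, matching y values: 3, 16 (2 points).
  x = 15: rhs = 13, matching y values: none (0 points).
  x = 16: rhs = 12, matching y values: none (0 points).
  x = 17: rhs = 12, matching y values: none (0 points).
  x = 18: rhs = 0, matching y values: 0 (1 points).
Total affine count: 11.
Full point count |E(F_19)| = 11 + 1 = 12.
Hasse bound: |12 − (19+1)| = |-8| = 8 ≤ 2√19 ≈ 8.7178 ✓.


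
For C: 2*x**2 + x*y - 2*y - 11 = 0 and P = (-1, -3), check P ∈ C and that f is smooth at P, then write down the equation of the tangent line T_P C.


Tangent line at P: -7*x - 3*y - 16 = 0.

Step 1: f(-1, -3) = 0, so P lies on C.
Step 2: partial derivatives
  f_x(x, y) = 4*x + y, f_y(x, y) = x - 2.
  f_x(P) = -7, f_y(P) = -3 (gradient nonzero, so P is smooth).
Step 3: tangent line at P: -7·(x − -1) + -3·(y − -3) = 0.
Expanding: -7*x - 3*y - 16 = 0.


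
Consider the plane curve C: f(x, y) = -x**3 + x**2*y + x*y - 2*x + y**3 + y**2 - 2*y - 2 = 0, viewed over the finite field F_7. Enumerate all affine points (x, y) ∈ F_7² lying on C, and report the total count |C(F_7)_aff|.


Affine F_7-points: {(0, 3), (0, 4), (0, 6), (1, 2), (2, 0), (3, 0)}; count = 6.

For each of the 49 pairs (x, y) ∈ F_7², evaluate f(x, y) mod 7. Record the zeros.
  x = 0: [0↦5, 1↦5, 2↦6, 3↦0, 4↦0, 5↦5, 6↦0]  zeros at y ∈ {3, 4, 6}
  x = 1: [0↦2, 1↦4, 2↦0, 3↦3, 4↦5, 5↦5, 6↦2]  zeros at y ∈ {2}
  x = 2: [0↦0, 1↦6, 2↦6, 3↦6, 4↦5, 5↦2, 6↦3]  zeros at y ∈ {0}
  x = 3: [0↦0, 1↦5, 2↦4, 3↦3, 4↦1, 5↦4, 6↦4]  zeros at y ∈ {0}
  x = 4: [0↦3, 1↦2, 2↦2, 3↦2, 4↦1, 5↦5, 6↦6]  zeros at y ∈ ∅
  x = 5: [0↦3, 1↦5, 2↦1, 3↦4, 4↦6, 5↦6, 6↦3]  zeros at y ∈ ∅
  x = 6: [0↦1, 1↦1, 2↦2, 3↦3, 4↦3, 5↦1, 6↦3]  zeros at y ∈ ∅
Collecting zeros: affine points = {(0, 3), (0, 4), (0, 6), (1, 2), (2, 0), (3, 0)}.
Total count |C(F_7)_aff| = 6.


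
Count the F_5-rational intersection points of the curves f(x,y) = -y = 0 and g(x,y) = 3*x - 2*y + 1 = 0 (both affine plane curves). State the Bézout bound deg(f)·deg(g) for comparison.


Common zeros: {(3, 0)}; count = 1; Bézout bound = 1.

deg(f) = 1, deg(g) = 1, so Bézout bound = 1.
Scan x ∈ F_5. For each x, list the y ∈ F_5 with f(x, y) ≡ 0 and those with g(x, y) ≡ 0 (mod 5); the common zeros in that column are the intersection.
  x = 0: f ≡ 0 at y ∈ {0}; g ≡ 0 at y ∈ {3}; common: ∅.
  x = 1: f ≡ 0 at y ∈ {0}; g ≡ 0 at y ∈ {2}; common: ∅.
  x = 2: f ≡ 0 at y ∈ {0}; g ≡ 0 at y ∈ {1}; common: ∅.
  x = 3: f ≡ 0 at y ∈ {0}; g ≡ 0 at y ∈ {0}; common: {0}.
  x = 4: f ≡ 0 at y ∈ {0}; g ≡ 0 at y ∈ {4}; common: ∅.
Collecting: common zeros = {(3, 0)}, so the count is 1.
Comparison with the Bézout bound: 1 ≤ 1 = deg(f)·deg(g), as expected for curves with no common component (the bound is attained).


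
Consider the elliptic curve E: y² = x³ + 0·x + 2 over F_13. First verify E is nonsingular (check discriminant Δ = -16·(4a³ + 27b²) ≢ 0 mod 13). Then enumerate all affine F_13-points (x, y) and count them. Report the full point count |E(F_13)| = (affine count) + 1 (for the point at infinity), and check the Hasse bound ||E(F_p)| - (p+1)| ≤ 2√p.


Affine points = {(1, 4), (1, 9), (2, 6), (2, 7), (3, 4), (3, 9), (4, 1), (4, 12), (5, 6), (5, 7), (6, 6), (6, 7), (9, 4), (9, 9), (10, 1), (10, 12), (12, 1), (12, 12)}; affine count = 18; |E(F_13)| = 19.

Discriminant check: Δ ∝ 4a³ + 27b² = 4·0³ + 27·2² = 4·0 + 27·4 ≡ 4 (mod 13). Nonzero ⇒ E is nonsingular.
For each x ∈ F_13, compute rhs = x³ + 0·x + 2 mod 13, then count y ∈ F_13 with y² ≡ rhs.
  x = 0: rhs = 2, matching y values: none (0 points).
  x = 1: rhs = 3, matching y values: 4, 9 (2 points).
  x = 2: rhs = 10, matching y values: 6, 7 (2 points).
  x = 3: rhs = 3, matching y values: 4, 9 (2 points).
  x = 4: rhs = 1, matching y values: 1, 12 (2 points).
  x = 5: rhs = 10, matching y values: 6, 7 (2 points).
  x = 6: rhs = 10, matching y values: 6, 7 (2 points).
  x = 7: rhs = 7, matching y values: none (0 points).
  x = 8: rhs = 7, matching y values: none (0 points).
  x = 9: rhs = 3, matching y values: 4, 9 (2 points).
  x = 10: rhs = 1, matching y values: 1, 12 (2 points).
  x = 11: rhs = 7, matching y values: none (0 points).
  x = 12: rhs = 1, matching y values: 1, 12 (2 points).
Total affine count: 18.
Full point count |E(F_13)| = 18 + 1 = 19.
Hasse bound: |19 − (13+1)| = |5| = 5 ≤ 2√13 ≈ 7.2111 ✓.


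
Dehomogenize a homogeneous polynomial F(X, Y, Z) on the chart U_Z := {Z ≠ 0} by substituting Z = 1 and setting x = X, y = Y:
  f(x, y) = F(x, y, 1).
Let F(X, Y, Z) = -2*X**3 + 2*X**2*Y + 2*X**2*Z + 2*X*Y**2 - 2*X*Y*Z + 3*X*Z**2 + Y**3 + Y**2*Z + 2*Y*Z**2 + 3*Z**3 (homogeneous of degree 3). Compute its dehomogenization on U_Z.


f(x, y) = -2*x**3 + 2*x**2*y + 2*x**2 + 2*x*y**2 - 2*x*y + 3*x + y**3 + y**2 + 2*y + 3

On U_Z we set Z = 1. Each monomial c·X^i·Y^j·Z^k in F becomes c·x^i·y^j·1^k = c·x^i·y^j.
Substituting Z = 1: F(X, Y, 1) = -2*x**3 + 2*x**2*y + 2*x**2 + 2*x*y**2 - 2*x*y + 3*x + y**3 + y**2 + 2*y + 3.
Note: deg(f) ≤ deg(F) = 3; strict inequality happens when F is divisible by Z (lost terms).


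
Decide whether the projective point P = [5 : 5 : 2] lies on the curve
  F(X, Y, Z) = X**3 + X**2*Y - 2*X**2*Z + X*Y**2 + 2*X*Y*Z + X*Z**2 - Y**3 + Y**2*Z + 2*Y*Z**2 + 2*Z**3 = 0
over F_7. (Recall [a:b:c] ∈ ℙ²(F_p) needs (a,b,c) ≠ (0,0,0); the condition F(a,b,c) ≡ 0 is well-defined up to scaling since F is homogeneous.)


F(5,5,2) ≡ 5 (mod 7); P is NOT on the curve.

Evaluate F(5, 5, 2) term-by-term (mod 7).
  X**3 ↦ 1·125·1·1 = 125
  X**2*Y ↦ 1·25·5·1 = 125
  -2*X**2*Z ↦ -2·25·1·2 = -100
  X*Y**2 ↦ 1·5·25·1 = 125
  2*X*Y*Z ↦ 2·5·5·2 = 100
  X*Z**2 ↦ 1·5·1·4 = 20
  -Y**3 ↦ -1·1·125·1 = -125
  Y**2*Z ↦ 1·1·25·2 = 50
  2*Y*Z**2 ↦ 2·1·5·4 = 40
  2*Z**3 ↦ 2·1·1·8 = 16
Sum: F(5, 5, 2) = (125) + (125) + (-100) + (125) + (100) + (20) + (-125) + (50) + (40) + (16) = 376.
Reducing mod 7: 376 ≡ 5 (mod 7).
Since F(a, b, c) ≡ 5 ≠ 0 (mod 7), P does NOT lie on the curve.


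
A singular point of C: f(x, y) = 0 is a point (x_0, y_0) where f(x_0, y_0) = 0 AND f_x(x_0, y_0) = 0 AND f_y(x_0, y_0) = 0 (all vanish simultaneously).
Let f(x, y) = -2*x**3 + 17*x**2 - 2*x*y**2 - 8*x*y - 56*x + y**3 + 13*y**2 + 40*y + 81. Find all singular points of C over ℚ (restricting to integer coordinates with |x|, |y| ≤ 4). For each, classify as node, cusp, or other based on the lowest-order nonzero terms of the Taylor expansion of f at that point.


Singular points: {(3, -2)}; classification: node.

Compute partial derivatives:
  f_x = -6*x**2 + 34*x - 2*y**2 - 8*y - 56.
  f_y = -4*x*y - 8*x + 3*y**2 + 26*y + 40.
Scan x_0 ∈ {−4, ..., 4}. For each x_0, f_y(x_0, y) is a polynomial in y; find its integer roots y ∈ {−4, ..., 4}, then test f_x and f at those candidates.
  x = -4: f_y(-4, y) = 3*y**2 + 42*y + 72; vanishes at y ∈ {-2}. (-4, -2): f_x = -280 ≠ 0.
  x = -3: f_y(-3, y) = 3*y**2 + 38*y + 64; vanishes at y ∈ {-2}. (-3, -2): f_x = -204 ≠ 0.
  x = -2: f_y(-2, y) = 3*y**2 + 34*y + 56; vanishes at y ∈ {-2}. (-2, -2): f_x = -140 ≠ 0.
  x = -1: f_y(-1, y) = 3*y**2 + 30*y + 48; vanishes at y ∈ {-2}. (-1, -2): f_x = -88 ≠ 0.
  x = 0: f_y(0, y) = 3*y**2 + 26*y + 40; vanishes at y ∈ {-2}. (0, -2): f_x = -48 ≠ 0.
  x = 1: f_y(1, y) = 3*y**2 + 22*y + 32; vanishes at y ∈ {-2}. (1, -2): f_x = -20 ≠ 0.
  x = 2: f_y(2, y) = 3*y**2 + 18*y + 24; vanishes at y ∈ {-4, -2}. (2, -4): f_x = -12 ≠ 0; (2, -2): f_x = -4 ≠ 0.
  x = 3: f_y(3, y) = 3*y**2 + 14*y + 16; vanishes at y ∈ {-2}. (3, -2): f_x = 0, f = 0 — SINGULAR.
  x = 4: f_y(4, y) = 3*y**2 + 10*y + 8; vanishes at y ∈ {-2}. (4, -2): f_x = -8 ≠ 0.
Only singular point on the grid: (3, -2).
Classify: substitute x = 3 + u, y = -2 + v and expand: f = -2*u**3 - u**2 - 2*u*v**2 + v**3 + v**2.
No constant or linear terms (consistent with a singular point). Quadratic part: -u**2 + v**2. Cubic part: -2*u**3 - 2*u*v**2 + v**3.
The quadratic part v**2 - u**2 = (v − u)(v + u) splits into two distinct linear factors, so there are two distinct tangent lines y − -2 = ±(x − 3) — this is a node (ordinary double point).
Classification: node.


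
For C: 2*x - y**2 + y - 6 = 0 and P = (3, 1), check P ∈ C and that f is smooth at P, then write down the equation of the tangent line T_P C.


Tangent line at P: 2*x - y - 5 = 0.

Step 1: f(3, 1) = 0, so P lies on C.
Step 2: partial derivatives
  f_x(x, y) = 2, f_y(x, y) = 1 - 2*y.
  f_x(P) = 2, f_y(P) = -1 (gradient nonzero, so P is smooth).
Step 3: tangent line at P: 2·(x − 3) + -1·(y − 1) = 0.
Expanding: 2*x - y - 5 = 0.


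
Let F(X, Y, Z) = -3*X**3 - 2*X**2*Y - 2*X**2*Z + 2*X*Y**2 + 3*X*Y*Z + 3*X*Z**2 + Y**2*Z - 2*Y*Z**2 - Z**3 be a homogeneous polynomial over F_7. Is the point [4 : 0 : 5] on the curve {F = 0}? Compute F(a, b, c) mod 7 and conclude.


F(4,0,5) ≡ 5 (mod 7); P is NOT on the curve.

Evaluate F(4, 0, 5) term-by-term (mod 7).
  -3*X**3 ↦ -3·64·1·1 = -192
  -2*X**2*Y ↦ -2·16·0·1 = 0
  -2*X**2*Z ↦ -2·16·1·5 = -160
  2*X*Y**2 ↦ 2·4·0·1 = 0
  3*X*Y*Z ↦ 3·4·0·5 = 0
  3*X*Z**2 ↦ 3·4·1·25 = 300
  Y**2*Z ↦ 1·1·0·5 = 0
  -2*Y*Z**2 ↦ -2·1·0·25 = 0
  -Z**3 ↦ -1·1·1·125 = -125
Sum: F(4, 0, 5) = (-192) + (0) + (-160) + (0) + (0) + (300) + (0) + (0) + (-125) = -177.
Reducing mod 7: -177 ≡ 5 (mod 7).
Since F(a, b, c) ≡ 5 ≠ 0 (mod 7), P does NOT lie on the curve.


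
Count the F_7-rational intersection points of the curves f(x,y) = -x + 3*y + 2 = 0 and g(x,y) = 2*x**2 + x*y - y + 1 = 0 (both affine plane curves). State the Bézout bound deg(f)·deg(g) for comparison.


Common zeros: {(4, 3)}; count = 1; Bézout bound = 2.

deg(f) = 1, deg(g) = 2, so Bézout bound = 2.
Scan x ∈ F_7. For each x, list the y ∈ F_7 with f(x, y) ≡ 0 and those with g(x, y) ≡ 0 (mod 7); the common zeros in that column are the intersection.
  x = 0: f ≡ 0 at y ∈ {4}; g ≡ 0 at y ∈ {1}; common: ∅.
  x = 1: f ≡ 0 at y ∈ {2}; g ≡ 0 at y ∈ ∅; common: ∅.
  x = 2: f ≡ 0 at y ∈ {0}; g ≡ 0 at y ∈ {5}; common: ∅.
  x = 3: f ≡ 0 at y ∈ {5}; g ≡ 0 at y ∈ {1}; common: ∅.
  x = 4: f ≡ 0 at y ∈ {3}; g ≡ 0 at y ∈ {3}; common: {3}.
  x = 5: f ≡ 0 at y ∈ {1}; g ≡ 0 at y ∈ {3}; common: ∅.
  x = 6: f ≡ 0 at y ∈ {6}; g ≡ 0 at y ∈ {5}; common: ∅.
Collecting: common zeros = {(4, 3)}, so the count is 1.
Comparison with the Bézout bound: 1 ≤ 2 = deg(f)·deg(g), as expected for curves with no common component (the affine F_7-count falls short of the bound because intersections may lie at infinity, over extension fields, or carry multiplicity).
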